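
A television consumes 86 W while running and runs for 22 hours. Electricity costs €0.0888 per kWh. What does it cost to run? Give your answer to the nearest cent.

€0.17

Energy = 86 W × 22 h = 1,892 Wh = 1.892 kWh
Cost = 1.892 kWh × €0.0888/kWh = €0.17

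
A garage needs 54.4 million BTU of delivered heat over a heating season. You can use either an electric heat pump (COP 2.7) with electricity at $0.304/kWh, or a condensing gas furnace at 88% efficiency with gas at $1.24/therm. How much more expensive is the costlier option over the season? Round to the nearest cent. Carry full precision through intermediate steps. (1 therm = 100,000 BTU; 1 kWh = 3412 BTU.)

$1028.60

Heat load = 54.4 × 10⁶ BTU = 54,400,000 BTU
Gas: input = 54,400,000 / 0.88 = 61,818,182 BTU = 618.2 therm → 618.2 × $1.24 = $766.55
Heat pump: 54,400,000 BTU / 3412 = 15,940 kWh heat; / 2.7 = 5,905 kWh in → × $0.304 = $1,795.15
Difference = |$766.55 − $1,795.15| = $1,028.60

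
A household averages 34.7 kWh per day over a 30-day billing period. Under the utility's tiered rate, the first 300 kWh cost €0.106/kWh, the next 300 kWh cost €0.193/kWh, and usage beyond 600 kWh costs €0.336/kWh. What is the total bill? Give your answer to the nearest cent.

Usage = 34.7 kWh/day × 30 days = 1041 kWh
First 300 kWh × €0.106 = €31.80
Next 300 kWh × €0.193 = €57.90
Remaining 441 kWh × €0.336 = €148.18
Total = €237.88

€237.88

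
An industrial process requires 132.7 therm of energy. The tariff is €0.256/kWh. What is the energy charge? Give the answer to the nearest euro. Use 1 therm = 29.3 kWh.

€995

132.7 therm × (29.3 kWh/therm) = 3,888 kWh
Cost = 3,888 kWh × €0.256/kWh = €995.36 ≈ €995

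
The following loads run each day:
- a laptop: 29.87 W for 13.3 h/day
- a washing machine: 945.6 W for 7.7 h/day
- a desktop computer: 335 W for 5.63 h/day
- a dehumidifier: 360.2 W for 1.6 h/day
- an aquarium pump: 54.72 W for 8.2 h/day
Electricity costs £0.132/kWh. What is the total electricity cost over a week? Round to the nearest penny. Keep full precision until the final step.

£9.78

laptop: 29.87 W × 13.3 h × 7 d = 2,781 Wh = 2.781 kWh
washing machine: 945.6 W × 7.7 h × 7 d = 50,968 Wh = 50.97 kWh
desktop computer: 335 W × 5.63 h × 7 d = 13,202 Wh = 13.2 kWh
dehumidifier: 360.2 W × 1.6 h × 7 d = 4,034 Wh = 4.034 kWh
aquarium pump: 54.72 W × 8.2 h × 7 d = 3,141 Wh = 3.141 kWh
Total energy = 2.781 + 50.97 + 13.2 + 4.034 + 3.141 = 74.13 kWh
Cost = 74.13 kWh × £0.132 = £9.78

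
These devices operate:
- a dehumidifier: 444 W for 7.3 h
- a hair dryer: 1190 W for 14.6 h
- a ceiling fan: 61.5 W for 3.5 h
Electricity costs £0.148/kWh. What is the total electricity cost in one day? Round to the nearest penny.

£3.08

dehumidifier: 444 W × 7.3 h = 3,241 Wh = 3.241 kWh
hair dryer: 1190 W × 14.6 h = 17,374 Wh = 17.37 kWh
ceiling fan: 61.5 W × 3.5 h = 215 Wh = 0.2152 kWh
Total energy = 3.241 + 17.37 + 0.2152 = 20.83 kWh
Cost = 20.83 kWh × £0.148 = £3.08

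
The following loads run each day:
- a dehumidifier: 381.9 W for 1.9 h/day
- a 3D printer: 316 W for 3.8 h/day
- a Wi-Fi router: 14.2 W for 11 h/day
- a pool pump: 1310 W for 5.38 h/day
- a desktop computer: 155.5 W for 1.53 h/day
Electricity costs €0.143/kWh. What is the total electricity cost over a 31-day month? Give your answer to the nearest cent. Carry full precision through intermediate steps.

€41.53

dehumidifier: 381.9 W × 1.9 h × 31 d = 22,494 Wh = 22.49 kWh
3D printer: 316 W × 3.8 h × 31 d = 37,225 Wh = 37.22 kWh
Wi-Fi router: 14.2 W × 11 h × 31 d = 4,842 Wh = 4.842 kWh
pool pump: 1310 W × 5.38 h × 31 d = 218,482 Wh = 218.5 kWh
desktop computer: 155.5 W × 1.53 h × 31 d = 7,375 Wh = 7.375 kWh
Total energy = 22.49 + 37.22 + 4.842 + 218.5 + 7.375 = 290.4 kWh
Cost = 290.4 kWh × €0.143 = €41.53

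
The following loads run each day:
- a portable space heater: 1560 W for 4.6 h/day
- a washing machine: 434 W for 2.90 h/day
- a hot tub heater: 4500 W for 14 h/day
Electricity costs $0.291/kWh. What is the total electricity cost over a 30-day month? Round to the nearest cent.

portable space heater: 1560 W × 4.6 h × 30 d = 215,280 Wh = 215.3 kWh
washing machine: 434 W × 2.90 h × 30 d = 37,758 Wh = 37.76 kWh
hot tub heater: 4500 W × 14 h × 30 d = 1,890,000 Wh = 1,890 kWh
Total energy = 215.3 + 37.76 + 1,890 = 2,143 kWh
Cost = 2,143 kWh × $0.291 = $623.62

$623.62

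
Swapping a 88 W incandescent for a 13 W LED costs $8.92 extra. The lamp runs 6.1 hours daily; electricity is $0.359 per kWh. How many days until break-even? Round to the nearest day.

Power saved = 88 − 13 = 75 W
Daily energy saved = 75 W × 6.1 h = 457.5 Wh = 0.4575 kWh
Daily savings = 0.4575 × $0.359 = $0.1642
Payback = $8.92 / $0.1642 per day = 54.31 days

54 days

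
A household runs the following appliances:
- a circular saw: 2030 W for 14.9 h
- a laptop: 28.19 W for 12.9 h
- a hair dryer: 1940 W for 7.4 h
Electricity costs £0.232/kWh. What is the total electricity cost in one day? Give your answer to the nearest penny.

£10.43

circular saw: 2030 W × 14.9 h = 30,247 Wh = 30.25 kWh
laptop: 28.19 W × 12.9 h = 364 Wh = 0.3637 kWh
hair dryer: 1940 W × 7.4 h = 14,356 Wh = 14.36 kWh
Total energy = 30.25 + 0.3637 + 14.36 = 44.97 kWh
Cost = 44.97 kWh × £0.232 = £10.43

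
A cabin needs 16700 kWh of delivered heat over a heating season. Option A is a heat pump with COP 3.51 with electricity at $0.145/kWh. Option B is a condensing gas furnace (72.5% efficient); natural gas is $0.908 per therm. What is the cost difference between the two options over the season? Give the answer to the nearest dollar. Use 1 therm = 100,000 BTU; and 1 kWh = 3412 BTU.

Heat load = 16700 kWh × 3412 = 56,980,400 BTU
Gas: input = 56,980,400 / 0.725 = 78,593,655 BTU = 785.9 therm → 785.9 × $0.908 = $713.63
Heat pump: 56,980,400 BTU / 3412 = 16,700 kWh heat; / 3.51 = 4,758 kWh in → × $0.145 = $689.89
Difference = |$713.63 − $689.89| = $23.74 ≈ $24

$24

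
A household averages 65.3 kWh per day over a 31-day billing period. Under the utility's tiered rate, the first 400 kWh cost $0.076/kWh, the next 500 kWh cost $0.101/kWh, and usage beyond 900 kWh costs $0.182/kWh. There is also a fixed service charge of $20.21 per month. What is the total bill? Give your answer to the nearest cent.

$305.73

Usage = 65.3 kWh/day × 31 days = 2024.3 kWh
First 400 kWh × $0.076 = $30.40
Next 500 kWh × $0.101 = $50.50
Remaining 1124.3 kWh × $0.182 = $204.62
Energy charge = $285.52; + service $20.21 = $305.73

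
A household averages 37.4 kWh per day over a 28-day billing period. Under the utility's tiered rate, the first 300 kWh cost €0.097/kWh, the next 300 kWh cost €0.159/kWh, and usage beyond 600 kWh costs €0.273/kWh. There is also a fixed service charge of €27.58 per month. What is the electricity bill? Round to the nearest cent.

Usage = 37.4 kWh/day × 28 days = 1047.2 kWh
First 300 kWh × €0.097 = €29.10
Next 300 kWh × €0.159 = €47.70
Remaining 447.2 kWh × €0.273 = €122.09
Energy charge = €198.89; + service €27.58 = €226.47

€226.47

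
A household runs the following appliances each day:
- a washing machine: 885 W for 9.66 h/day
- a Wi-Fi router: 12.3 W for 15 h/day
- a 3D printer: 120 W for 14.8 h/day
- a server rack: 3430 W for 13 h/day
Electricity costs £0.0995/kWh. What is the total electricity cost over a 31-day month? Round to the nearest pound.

£170

washing machine: 885 W × 9.66 h × 31 d = 265,022 Wh = 265 kWh
Wi-Fi router: 12.3 W × 15 h × 31 d = 5,720 Wh = 5.72 kWh
3D printer: 120 W × 14.8 h × 31 d = 55,056 Wh = 55.06 kWh
server rack: 3430 W × 13 h × 31 d = 1,382,290 Wh = 1,382 kWh
Total energy = 265 + 5.72 + 55.06 + 1,382 = 1,708 kWh
Cost = 1,708 kWh × £0.0995 = £169.95 ≈ £170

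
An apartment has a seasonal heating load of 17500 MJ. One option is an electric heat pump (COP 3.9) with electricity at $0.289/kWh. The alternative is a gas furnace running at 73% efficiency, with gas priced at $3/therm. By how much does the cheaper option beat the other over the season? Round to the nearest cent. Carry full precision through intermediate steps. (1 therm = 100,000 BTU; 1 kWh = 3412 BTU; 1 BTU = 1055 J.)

Heat load = 17500 MJ = 17,500,000,000 J / 1055 = 16,587,678 BTU
Gas: input = 16,587,678 / 0.73 = 22,722,846 BTU = 227.2 therm → 227.2 × $3 = $681.69
Heat pump: 16,587,678 BTU / 3412 = 4,862 kWh heat; / 3.9 = 1,247 kWh in → × $0.289 = $360.25
Difference = |$681.69 − $360.25| = $321.43

$321.43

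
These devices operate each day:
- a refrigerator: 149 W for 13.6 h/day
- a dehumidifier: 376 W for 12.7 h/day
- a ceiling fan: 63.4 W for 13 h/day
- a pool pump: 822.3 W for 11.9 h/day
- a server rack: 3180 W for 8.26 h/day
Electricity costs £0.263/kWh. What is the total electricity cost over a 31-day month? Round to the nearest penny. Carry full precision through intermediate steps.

refrigerator: 149 W × 13.6 h × 31 d = 62,818 Wh = 62.82 kWh
dehumidifier: 376 W × 12.7 h × 31 d = 148,031 Wh = 148 kWh
ceiling fan: 63.4 W × 13 h × 31 d = 25,550 Wh = 25.55 kWh
pool pump: 822.3 W × 11.9 h × 31 d = 303,346 Wh = 303.3 kWh
server rack: 3180 W × 8.26 h × 31 d = 814,271 Wh = 814.3 kWh
Total energy = 62.82 + 148 + 25.55 + 303.3 + 814.3 = 1,354 kWh
Cost = 1,354 kWh × £0.263 = £356.11

£356.11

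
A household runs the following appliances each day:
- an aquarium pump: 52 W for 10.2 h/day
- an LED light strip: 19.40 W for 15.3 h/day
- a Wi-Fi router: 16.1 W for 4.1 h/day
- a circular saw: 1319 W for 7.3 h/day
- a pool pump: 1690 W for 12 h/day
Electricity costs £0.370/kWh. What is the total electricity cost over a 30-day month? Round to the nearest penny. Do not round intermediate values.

£341.90

aquarium pump: 52 W × 10.2 h × 30 d = 15,912 Wh = 15.91 kWh
LED light strip: 19.40 W × 15.3 h × 30 d = 8,905 Wh = 8.905 kWh
Wi-Fi router: 16.1 W × 4.1 h × 30 d = 1,980 Wh = 1.98 kWh
circular saw: 1319 W × 7.3 h × 30 d = 288,861 Wh = 288.9 kWh
pool pump: 1690 W × 12 h × 30 d = 608,400 Wh = 608.4 kWh
Total energy = 15.91 + 8.905 + 1.98 + 288.9 + 608.4 = 924.1 kWh
Cost = 924.1 kWh × £0.370 = £341.90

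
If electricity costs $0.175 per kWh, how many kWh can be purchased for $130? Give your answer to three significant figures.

$130 / $0.175 per kWh = 742.9 kWh

743 kWh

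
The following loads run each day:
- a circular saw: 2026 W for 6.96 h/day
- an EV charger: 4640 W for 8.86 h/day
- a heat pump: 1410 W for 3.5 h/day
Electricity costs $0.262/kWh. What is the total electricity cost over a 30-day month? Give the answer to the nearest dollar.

$473

circular saw: 2026 W × 6.96 h × 30 d = 423,029 Wh = 423 kWh
EV charger: 4640 W × 8.86 h × 30 d = 1,233,312 Wh = 1,233 kWh
heat pump: 1410 W × 3.5 h × 30 d = 148,050 Wh = 148.1 kWh
Total energy = 423 + 1,233 + 148.1 = 1,804 kWh
Cost = 1,804 kWh × $0.262 = $472.75 ≈ $473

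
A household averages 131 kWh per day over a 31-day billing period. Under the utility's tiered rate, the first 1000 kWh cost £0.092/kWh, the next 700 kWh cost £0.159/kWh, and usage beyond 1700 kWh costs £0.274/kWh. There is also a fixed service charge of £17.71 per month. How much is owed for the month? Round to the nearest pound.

£868

Usage = 131 kWh/day × 31 days = 4061 kWh
First 1000 kWh × £0.092 = £92.00
Next 700 kWh × £0.159 = £111.30
Remaining 2361 kWh × £0.274 = £646.91
Energy charge = £850.21; + service £17.71 = £867.92 ≈ £868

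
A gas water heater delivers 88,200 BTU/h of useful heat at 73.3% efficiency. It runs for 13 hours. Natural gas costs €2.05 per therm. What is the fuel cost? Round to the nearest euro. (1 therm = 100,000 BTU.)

Heat delivered = 88,200 BTU/h × 13 h = 1,146,600 BTU
Gas input = 1,146,600 / 0.733 = 1,564,256 BTU
= 1,564,256 / 100,000 = 15.64 therm
Cost = 15.64 × €2.05/therm = €32.07 ≈ €32

€32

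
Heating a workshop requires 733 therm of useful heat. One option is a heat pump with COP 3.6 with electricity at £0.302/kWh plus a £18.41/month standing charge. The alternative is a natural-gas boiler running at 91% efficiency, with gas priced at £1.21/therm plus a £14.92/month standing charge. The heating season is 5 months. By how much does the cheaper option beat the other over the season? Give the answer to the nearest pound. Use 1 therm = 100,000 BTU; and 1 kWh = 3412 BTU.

Heat load = 733 therm × 100,000 = 73,300,000 BTU
Gas: input = 73,300,000 / 0.91 = 80,549,451 BTU = 805.5 therm → 805.5 × £1.21 = £974.65; + 5 × £14.92 standing = £1,049.25
Heat pump: 73,300,000 BTU / 3412 = 21,480 kWh heat; / 3.6 = 5,968 kWh in → × £0.302 = £1,802.19; + 5 × £18.41 standing = £1,894.24
Difference = |£1,049.25 − £1,894.24| = £844.99 ≈ £845

£845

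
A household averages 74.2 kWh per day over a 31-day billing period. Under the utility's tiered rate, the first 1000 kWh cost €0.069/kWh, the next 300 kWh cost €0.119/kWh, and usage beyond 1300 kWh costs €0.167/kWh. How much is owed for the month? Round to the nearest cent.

€271.73

Usage = 74.2 kWh/day × 31 days = 2300.2 kWh
First 1000 kWh × €0.069 = €69.00
Next 300 kWh × €0.119 = €35.70
Remaining 1000.2 kWh × €0.167 = €167.03
Total = €271.73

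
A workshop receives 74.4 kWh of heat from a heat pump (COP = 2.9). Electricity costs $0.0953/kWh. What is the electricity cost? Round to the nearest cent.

Electrical input = 74.4 kWh / 2.9 = 25.66 kWh
Cost = 25.66 × $0.0953/kWh = $2.44

$2.44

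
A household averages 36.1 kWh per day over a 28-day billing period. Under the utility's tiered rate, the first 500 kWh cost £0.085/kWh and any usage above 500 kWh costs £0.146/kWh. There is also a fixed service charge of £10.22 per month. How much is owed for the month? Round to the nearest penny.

£127.30

Usage = 36.1 kWh/day × 28 days = 1010.8 kWh
First 500 kWh × £0.085 = £42.50
Remaining 510.8 kWh × £0.146 = £74.58
Energy charge = £117.08; + service £10.22 = £127.30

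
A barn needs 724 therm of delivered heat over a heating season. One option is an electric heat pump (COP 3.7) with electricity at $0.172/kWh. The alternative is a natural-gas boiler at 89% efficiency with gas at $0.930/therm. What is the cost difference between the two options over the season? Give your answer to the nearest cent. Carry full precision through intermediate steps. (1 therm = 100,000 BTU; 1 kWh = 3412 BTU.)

Heat load = 724 therm × 100,000 = 72,400,000 BTU
Gas: input = 72,400,000 / 0.89 = 81,348,315 BTU = 813.5 therm → 813.5 × $0.930 = $756.54
Heat pump: 72,400,000 BTU / 3412 = 21,220 kWh heat; / 3.7 = 5,735 kWh in → × $0.172 = $986.41
Difference = |$756.54 − $986.41| = $229.87

$229.87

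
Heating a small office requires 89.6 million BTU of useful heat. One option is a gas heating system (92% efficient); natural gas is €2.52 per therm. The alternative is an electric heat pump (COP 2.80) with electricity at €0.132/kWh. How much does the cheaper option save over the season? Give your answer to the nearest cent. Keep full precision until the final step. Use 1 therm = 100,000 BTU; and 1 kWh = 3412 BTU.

Heat load = 89.6 × 10⁶ BTU = 89,600,000 BTU
Gas: input = 89,600,000 / 0.92 = 97,391,304 BTU = 973.9 therm → 973.9 × €2.52 = €2,454.26
Heat pump: 89,600,000 BTU / 3412 = 26,260 kWh heat; / 2.80 = 9,379 kWh in → × €0.132 = €1,237.98
Difference = |€2,454.26 − €1,237.98| = €1,216.28

€1216.28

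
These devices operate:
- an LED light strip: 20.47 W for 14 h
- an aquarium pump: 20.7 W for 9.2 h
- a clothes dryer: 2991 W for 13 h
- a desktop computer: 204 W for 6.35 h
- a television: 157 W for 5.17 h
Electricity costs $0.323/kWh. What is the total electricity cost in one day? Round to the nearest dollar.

LED light strip: 20.47 W × 14 h = 287 Wh = 0.2866 kWh
aquarium pump: 20.7 W × 9.2 h = 190 Wh = 0.1904 kWh
clothes dryer: 2991 W × 13 h = 38,883 Wh = 38.88 kWh
desktop computer: 204 W × 6.35 h = 1,295 Wh = 1.295 kWh
television: 157 W × 5.17 h = 812 Wh = 0.8117 kWh
Total energy = 0.2866 + 0.1904 + 38.88 + 1.295 + 0.8117 = 41.47 kWh
Cost = 41.47 kWh × $0.323 = $13.39 ≈ $13

$13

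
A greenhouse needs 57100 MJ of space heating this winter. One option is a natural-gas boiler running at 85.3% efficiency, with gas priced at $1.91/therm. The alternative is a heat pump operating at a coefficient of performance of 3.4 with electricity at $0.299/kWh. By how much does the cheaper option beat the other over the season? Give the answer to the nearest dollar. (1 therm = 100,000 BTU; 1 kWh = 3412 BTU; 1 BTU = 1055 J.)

Heat load = 57100 MJ = 57,100,000,000 J / 1055 = 54,123,223 BTU
Gas: input = 54,123,223 / 0.853 = 63,450,437 BTU = 634.5 therm → 634.5 × $1.91 = $1,211.90
Heat pump: 54,123,223 BTU / 3412 = 15,860 kWh heat; / 3.4 = 4,665 kWh in → × $0.299 = $1,394.98
Difference = |$1,211.90 − $1,394.98| = $183.07 ≈ $183

$183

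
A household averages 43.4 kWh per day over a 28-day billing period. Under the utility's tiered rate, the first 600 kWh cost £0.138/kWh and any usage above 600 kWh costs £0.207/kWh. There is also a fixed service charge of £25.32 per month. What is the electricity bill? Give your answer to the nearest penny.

£235.47

Usage = 43.4 kWh/day × 28 days = 1215.2 kWh
First 600 kWh × £0.138 = £82.80
Remaining 615.2 kWh × £0.207 = £127.35
Energy charge = £210.15; + service £25.32 = £235.47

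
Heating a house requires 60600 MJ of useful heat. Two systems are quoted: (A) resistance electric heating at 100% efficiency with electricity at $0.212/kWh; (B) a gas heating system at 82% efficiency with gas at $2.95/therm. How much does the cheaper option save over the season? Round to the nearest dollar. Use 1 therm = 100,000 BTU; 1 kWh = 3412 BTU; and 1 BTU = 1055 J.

Heat load = 60600 MJ = 60,600,000,000 J / 1055 = 57,440,758 BTU
Gas: input = 57,440,758 / 0.82 = 70,049,705 BTU = 700.5 therm → 700.5 × $2.95 = $2,066.47
Electric: 57,440,758 BTU / 3412 = 16,830 kWh → × $0.212 = $3,569.00
Difference = |$2,066.47 − $3,569.00| = $1,502.54 ≈ $1503

$1503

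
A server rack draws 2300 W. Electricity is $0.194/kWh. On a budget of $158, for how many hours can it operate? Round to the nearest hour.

354 h

Energy budget = $158 / $0.194 per kWh = 814.4 kWh = 814,433 Wh
Runtime = 814,433 Wh / 2300 W = 354.1 h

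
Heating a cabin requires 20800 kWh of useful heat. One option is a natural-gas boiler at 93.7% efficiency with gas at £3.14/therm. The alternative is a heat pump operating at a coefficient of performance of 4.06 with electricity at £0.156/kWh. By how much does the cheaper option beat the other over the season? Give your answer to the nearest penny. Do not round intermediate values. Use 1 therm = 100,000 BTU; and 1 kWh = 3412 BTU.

Heat load = 20800 kWh × 3412 = 70,969,600 BTU
Gas: input = 70,969,600 / 0.937 = 75,741,302 BTU = 757.4 therm → 757.4 × £3.14 = £2,378.28
Heat pump: 70,969,600 BTU / 3412 = 20,800 kWh heat; / 4.06 = 5,123 kWh in → × £0.156 = £799.21
Difference = |£2,378.28 − £799.21| = £1,579.07

£1579.07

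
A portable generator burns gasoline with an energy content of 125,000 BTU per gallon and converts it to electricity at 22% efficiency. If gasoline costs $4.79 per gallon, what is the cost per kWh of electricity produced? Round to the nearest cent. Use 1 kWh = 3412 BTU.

Electrical output per gallon = 125,000 BTU × 0.22 / 3412 BTU/kWh = 8.06 kWh
Cost per kWh = $4.79 / 8.06 kWh = $0.594

$0.59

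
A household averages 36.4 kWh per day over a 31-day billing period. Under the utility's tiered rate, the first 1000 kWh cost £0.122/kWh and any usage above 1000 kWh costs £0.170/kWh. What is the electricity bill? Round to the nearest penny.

£143.83

Usage = 36.4 kWh/day × 31 days = 1128.4 kWh
First 1000 kWh × £0.122 = £122.00
Remaining 128.4 kWh × £0.170 = £21.83
Total = £143.83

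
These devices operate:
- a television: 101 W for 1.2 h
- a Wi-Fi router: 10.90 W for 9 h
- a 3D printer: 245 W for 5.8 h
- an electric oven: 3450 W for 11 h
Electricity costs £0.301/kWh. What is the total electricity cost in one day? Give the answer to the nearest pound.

£12

television: 101 W × 1.2 h = 121 Wh = 0.1212 kWh
Wi-Fi router: 10.90 W × 9 h = 98 Wh = 0.0981 kWh
3D printer: 245 W × 5.8 h = 1,421 Wh = 1.421 kWh
electric oven: 3450 W × 11 h = 37,950 Wh = 37.95 kWh
Total energy = 0.1212 + 0.0981 + 1.421 + 37.95 = 39.59 kWh
Cost = 39.59 kWh × £0.301 = £11.92 ≈ £12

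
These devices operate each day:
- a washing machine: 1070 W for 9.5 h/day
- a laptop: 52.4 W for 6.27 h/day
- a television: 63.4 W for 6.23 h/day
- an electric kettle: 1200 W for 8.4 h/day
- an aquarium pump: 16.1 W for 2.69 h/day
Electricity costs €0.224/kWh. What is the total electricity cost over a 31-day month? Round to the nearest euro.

€146

washing machine: 1070 W × 9.5 h × 31 d = 315,115 Wh = 315.1 kWh
laptop: 52.4 W × 6.27 h × 31 d = 10,185 Wh = 10.18 kWh
television: 63.4 W × 6.23 h × 31 d = 12,244 Wh = 12.24 kWh
electric kettle: 1200 W × 8.4 h × 31 d = 312,480 Wh = 312.5 kWh
aquarium pump: 16.1 W × 2.69 h × 31 d = 1,343 Wh = 1.343 kWh
Total energy = 315.1 + 10.18 + 12.24 + 312.5 + 1.343 = 651.4 kWh
Cost = 651.4 kWh × €0.224 = €145.91 ≈ €146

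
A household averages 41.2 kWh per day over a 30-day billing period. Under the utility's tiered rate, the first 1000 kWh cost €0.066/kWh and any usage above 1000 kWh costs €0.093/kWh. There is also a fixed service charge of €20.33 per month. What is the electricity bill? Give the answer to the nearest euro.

€108

Usage = 41.2 kWh/day × 30 days = 1236 kWh
First 1000 kWh × €0.066 = €66.00
Remaining 236 kWh × €0.093 = €21.95
Energy charge = €87.95; + service €20.33 = €108.28 ≈ €108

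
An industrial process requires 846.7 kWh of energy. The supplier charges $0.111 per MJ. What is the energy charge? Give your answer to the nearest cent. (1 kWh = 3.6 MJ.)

846.7 kWh × (3.6 MJ/kWh) = 3,048 MJ
Cost = 3,048 MJ × $0.111/MJ = $338.34

$338.34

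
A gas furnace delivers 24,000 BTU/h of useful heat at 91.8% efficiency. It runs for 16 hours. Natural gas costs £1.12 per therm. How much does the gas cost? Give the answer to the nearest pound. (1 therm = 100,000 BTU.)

£5

Heat delivered = 24,000 BTU/h × 16 h = 384,000 BTU
Gas input = 384,000 / 0.918 = 418,301 BTU
= 418,301 / 100,000 = 4.183 therm
Cost = 4.183 × £1.12/therm = £4.68 ≈ £5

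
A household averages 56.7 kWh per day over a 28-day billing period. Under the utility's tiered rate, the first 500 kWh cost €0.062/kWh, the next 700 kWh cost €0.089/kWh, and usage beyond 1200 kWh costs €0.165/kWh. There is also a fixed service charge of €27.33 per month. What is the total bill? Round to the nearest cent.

€184.58

Usage = 56.7 kWh/day × 28 days = 1587.6 kWh
First 500 kWh × €0.062 = €31.00
Next 700 kWh × €0.089 = €62.30
Remaining 387.6 kWh × €0.165 = €63.95
Energy charge = €157.25; + service €27.33 = €184.58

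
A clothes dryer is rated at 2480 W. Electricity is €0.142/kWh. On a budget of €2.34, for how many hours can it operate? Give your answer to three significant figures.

6.64 h

Energy budget = €2.34 / €0.142 per kWh = 16.48 kWh = 16,479 Wh
Runtime = 16,479 Wh / 2480 W = 6.645 h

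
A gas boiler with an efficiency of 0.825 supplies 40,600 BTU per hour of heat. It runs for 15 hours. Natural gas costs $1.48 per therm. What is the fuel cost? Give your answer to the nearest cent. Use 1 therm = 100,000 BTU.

Heat delivered = 40,600 BTU/h × 15 h = 609,000 BTU
Gas input = 609,000 / 0.825 = 738,182 BTU
= 738,182 / 100,000 = 7.382 therm
Cost = 7.382 × $1.48/therm = $10.93

$10.93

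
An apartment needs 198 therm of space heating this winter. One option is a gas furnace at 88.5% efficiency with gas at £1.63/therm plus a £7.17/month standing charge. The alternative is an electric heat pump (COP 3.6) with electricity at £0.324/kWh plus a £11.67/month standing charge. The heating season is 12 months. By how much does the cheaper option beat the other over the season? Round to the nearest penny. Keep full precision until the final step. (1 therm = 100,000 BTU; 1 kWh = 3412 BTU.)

Heat load = 198 therm × 100,000 = 19,800,000 BTU
Gas: input = 19,800,000 / 0.885 = 22,372,881 BTU = 223.7 therm → 223.7 × £1.63 = £364.68; + 12 × £7.17 standing = £450.72
Heat pump: 19,800,000 BTU / 3412 = 5,803 kWh heat; / 3.6 = 1,612 kWh in → × £0.324 = £522.27; + 12 × £11.67 standing = £662.31
Difference = |£450.72 − £662.31| = £211.60

£211.60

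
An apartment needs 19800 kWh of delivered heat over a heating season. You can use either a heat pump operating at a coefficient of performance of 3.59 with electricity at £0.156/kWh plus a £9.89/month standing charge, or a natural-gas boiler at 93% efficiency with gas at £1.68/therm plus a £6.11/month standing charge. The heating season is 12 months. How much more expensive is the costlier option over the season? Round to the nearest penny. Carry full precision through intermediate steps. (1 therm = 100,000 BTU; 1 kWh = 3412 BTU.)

£314.65

Heat load = 19800 kWh × 3412 = 67,557,600 BTU
Gas: input = 67,557,600 / 0.93 = 72,642,581 BTU = 726.4 therm → 726.4 × £1.68 = £1,220.40; + 12 × £6.11 standing = £1,293.72
Heat pump: 67,557,600 BTU / 3412 = 19,800 kWh heat; / 3.59 = 5,515 kWh in → × £0.156 = £860.39; + 12 × £9.89 standing = £979.07
Difference = |£1,293.72 − £979.07| = £314.65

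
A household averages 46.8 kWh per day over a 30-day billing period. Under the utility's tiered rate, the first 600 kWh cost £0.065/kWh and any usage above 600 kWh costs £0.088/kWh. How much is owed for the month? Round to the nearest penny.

Usage = 46.8 kWh/day × 30 days = 1404 kWh
First 600 kWh × £0.065 = £39.00
Remaining 804 kWh × £0.088 = £70.75
Total = £109.75

£109.75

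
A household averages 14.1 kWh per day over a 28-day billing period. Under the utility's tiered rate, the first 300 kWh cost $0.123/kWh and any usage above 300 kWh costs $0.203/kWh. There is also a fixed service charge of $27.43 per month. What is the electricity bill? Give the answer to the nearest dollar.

$84

Usage = 14.1 kWh/day × 28 days = 394.8 kWh
First 300 kWh × $0.123 = $36.90
Remaining 94.8 kWh × $0.203 = $19.24
Energy charge = $56.14; + service $27.43 = $83.57 ≈ $84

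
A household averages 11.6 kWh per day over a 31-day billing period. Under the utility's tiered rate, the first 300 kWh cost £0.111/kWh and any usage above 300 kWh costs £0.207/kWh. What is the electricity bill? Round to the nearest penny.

Usage = 11.6 kWh/day × 31 days = 359.6 kWh
First 300 kWh × £0.111 = £33.30
Remaining 59.6 kWh × £0.207 = £12.34
Total = £45.64

£45.64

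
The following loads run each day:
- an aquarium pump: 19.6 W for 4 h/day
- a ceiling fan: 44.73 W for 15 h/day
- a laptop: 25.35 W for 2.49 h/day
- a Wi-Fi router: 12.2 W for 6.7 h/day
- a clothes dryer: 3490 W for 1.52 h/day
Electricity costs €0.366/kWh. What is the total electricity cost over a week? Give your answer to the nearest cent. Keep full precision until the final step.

aquarium pump: 19.6 W × 4 h × 7 d = 549 Wh = 0.5488 kWh
ceiling fan: 44.73 W × 15 h × 7 d = 4,697 Wh = 4.697 kWh
laptop: 25.35 W × 2.49 h × 7 d = 442 Wh = 0.4419 kWh
Wi-Fi router: 12.2 W × 6.7 h × 7 d = 572 Wh = 0.5722 kWh
clothes dryer: 3490 W × 1.52 h × 7 d = 37,134 Wh = 37.13 kWh
Total energy = 0.5488 + 4.697 + 0.4419 + 0.5722 + 37.13 = 43.39 kWh
Cost = 43.39 kWh × €0.366 = €15.88

€15.88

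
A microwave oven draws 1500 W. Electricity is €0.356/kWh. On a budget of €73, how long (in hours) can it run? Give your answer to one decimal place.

Energy budget = €73 / €0.356 per kWh = 205.1 kWh = 205,056 Wh
Runtime = 205,056 Wh / 1500 W = 136.7 h

136.7 h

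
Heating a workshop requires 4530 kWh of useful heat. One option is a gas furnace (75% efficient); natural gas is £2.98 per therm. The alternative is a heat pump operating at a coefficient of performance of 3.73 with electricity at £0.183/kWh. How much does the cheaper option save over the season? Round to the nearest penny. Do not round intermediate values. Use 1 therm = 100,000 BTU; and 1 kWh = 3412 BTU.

£391.88

Heat load = 4530 kWh × 3412 = 15,456,360 BTU
Gas: input = 15,456,360 / 0.750 = 20,608,480 BTU = 206.1 therm → 206.1 × £2.98 = £614.13
Heat pump: 15,456,360 BTU / 3412 = 4,530 kWh heat; / 3.73 = 1,214 kWh in → × £0.183 = £222.25
Difference = |£614.13 − £222.25| = £391.88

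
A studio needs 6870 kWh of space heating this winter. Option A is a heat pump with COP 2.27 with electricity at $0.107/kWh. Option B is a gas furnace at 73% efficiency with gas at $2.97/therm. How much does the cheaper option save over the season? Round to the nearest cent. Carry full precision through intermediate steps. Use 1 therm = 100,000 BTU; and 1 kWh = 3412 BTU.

Heat load = 6870 kWh × 3412 = 23,440,440 BTU
Gas: input = 23,440,440 / 0.73 = 32,110,192 BTU = 321.1 therm → 321.1 × $2.97 = $953.67
Heat pump: 23,440,440 BTU / 3412 = 6,870 kWh heat; / 2.27 = 3,026 kWh in → × $0.107 = $323.83
Difference = |$953.67 − $323.83| = $629.84

$629.84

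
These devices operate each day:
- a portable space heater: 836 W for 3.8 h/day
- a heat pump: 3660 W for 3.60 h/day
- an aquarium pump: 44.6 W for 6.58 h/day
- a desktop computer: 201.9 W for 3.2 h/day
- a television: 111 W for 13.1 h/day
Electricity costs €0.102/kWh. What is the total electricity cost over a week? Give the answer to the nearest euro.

portable space heater: 836 W × 3.8 h × 7 d = 22,238 Wh = 22.24 kWh
heat pump: 3660 W × 3.60 h × 7 d = 92,232 Wh = 92.23 kWh
aquarium pump: 44.6 W × 6.58 h × 7 d = 2,054 Wh = 2.054 kWh
desktop computer: 201.9 W × 3.2 h × 7 d = 4,523 Wh = 4.523 kWh
television: 111 W × 13.1 h × 7 d = 10,179 Wh = 10.18 kWh
Total energy = 22.24 + 92.23 + 2.054 + 4.523 + 10.18 = 131.2 kWh
Cost = 131.2 kWh × €0.102 = €13.38 ≈ €13

€13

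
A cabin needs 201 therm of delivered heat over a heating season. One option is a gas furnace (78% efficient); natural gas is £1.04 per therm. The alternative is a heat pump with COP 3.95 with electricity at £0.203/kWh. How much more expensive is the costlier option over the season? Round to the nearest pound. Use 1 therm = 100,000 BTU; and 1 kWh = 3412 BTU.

£35

Heat load = 201 therm × 100,000 = 20,100,000 BTU
Gas: input = 20,100,000 / 0.78 = 25,769,231 BTU = 257.7 therm → 257.7 × £1.04 = £268.00
Heat pump: 20,100,000 BTU / 3412 = 5,891 kWh heat; / 3.95 = 1,491 kWh in → × £0.203 = £302.75
Difference = |£268.00 − £302.75| = £34.75 ≈ £35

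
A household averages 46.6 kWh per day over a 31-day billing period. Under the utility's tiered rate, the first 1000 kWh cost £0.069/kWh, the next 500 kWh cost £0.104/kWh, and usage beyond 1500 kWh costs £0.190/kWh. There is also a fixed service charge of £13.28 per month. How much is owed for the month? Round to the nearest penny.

Usage = 46.6 kWh/day × 31 days = 1444.6 kWh
First 1000 kWh × £0.069 = £69.00
Next 444.6 kWh × £0.104 = £46.24
Remaining tier: 0 kWh (not reached)
Energy charge = £115.24; + service £13.28 = £128.52

£128.52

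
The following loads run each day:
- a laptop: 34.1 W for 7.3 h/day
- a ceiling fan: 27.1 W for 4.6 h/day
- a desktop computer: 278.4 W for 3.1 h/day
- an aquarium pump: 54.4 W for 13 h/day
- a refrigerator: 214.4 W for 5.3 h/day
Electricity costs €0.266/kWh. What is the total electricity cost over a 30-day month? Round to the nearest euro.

laptop: 34.1 W × 7.3 h × 30 d = 7,468 Wh = 7.468 kWh
ceiling fan: 27.1 W × 4.6 h × 30 d = 3,740 Wh = 3.74 kWh
desktop computer: 278.4 W × 3.1 h × 30 d = 25,891 Wh = 25.89 kWh
aquarium pump: 54.4 W × 13 h × 30 d = 21,216 Wh = 21.22 kWh
refrigerator: 214.4 W × 5.3 h × 30 d = 34,090 Wh = 34.09 kWh
Total energy = 7.468 + 3.74 + 25.89 + 21.22 + 34.09 = 92.4 kWh
Cost = 92.4 kWh × €0.266 = €24.58 ≈ €25

€25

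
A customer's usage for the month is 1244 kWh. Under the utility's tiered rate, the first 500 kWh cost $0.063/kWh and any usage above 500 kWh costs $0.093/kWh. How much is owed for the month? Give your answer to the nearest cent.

First 500 kWh × $0.063 = $31.50
Remaining 744 kWh × $0.093 = $69.19
Total = $100.69

$100.69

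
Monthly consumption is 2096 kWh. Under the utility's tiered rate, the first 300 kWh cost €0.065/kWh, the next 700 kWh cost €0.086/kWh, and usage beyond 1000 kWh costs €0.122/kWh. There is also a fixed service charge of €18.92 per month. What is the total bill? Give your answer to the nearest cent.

First 300 kWh × €0.065 = €19.50
Next 700 kWh × €0.086 = €60.20
Remaining 1096 kWh × €0.122 = €133.71
Energy charge = €213.41; + service €18.92 = €232.33

€232.33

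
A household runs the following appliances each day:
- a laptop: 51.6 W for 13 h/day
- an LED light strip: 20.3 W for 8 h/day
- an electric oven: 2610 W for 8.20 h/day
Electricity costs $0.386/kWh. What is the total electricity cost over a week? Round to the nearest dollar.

laptop: 51.6 W × 13 h × 7 d = 4,696 Wh = 4.696 kWh
LED light strip: 20.3 W × 8 h × 7 d = 1,137 Wh = 1.137 kWh
electric oven: 2610 W × 8.20 h × 7 d = 149,814 Wh = 149.8 kWh
Total energy = 4.696 + 1.137 + 149.8 = 155.6 kWh
Cost = 155.6 kWh × $0.386 = $60.08 ≈ $60

$60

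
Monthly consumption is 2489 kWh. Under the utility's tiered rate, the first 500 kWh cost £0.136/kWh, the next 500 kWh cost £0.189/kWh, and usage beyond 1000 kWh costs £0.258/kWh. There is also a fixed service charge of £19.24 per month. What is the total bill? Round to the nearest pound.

£566

First 500 kWh × £0.136 = £68.00
Next 500 kWh × £0.189 = £94.50
Remaining 1489 kWh × £0.258 = £384.16
Energy charge = £546.66; + service £19.24 = £565.90 ≈ £566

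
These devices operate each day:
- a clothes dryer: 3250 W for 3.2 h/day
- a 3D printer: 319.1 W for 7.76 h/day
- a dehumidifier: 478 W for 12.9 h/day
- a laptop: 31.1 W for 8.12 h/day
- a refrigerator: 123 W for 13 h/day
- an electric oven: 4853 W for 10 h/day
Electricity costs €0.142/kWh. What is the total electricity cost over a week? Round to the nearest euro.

€69

clothes dryer: 3250 W × 3.2 h × 7 d = 72,800 Wh = 72.8 kWh
3D printer: 319.1 W × 7.76 h × 7 d = 17,334 Wh = 17.33 kWh
dehumidifier: 478 W × 12.9 h × 7 d = 43,163 Wh = 43.16 kWh
laptop: 31.1 W × 8.12 h × 7 d = 1,768 Wh = 1.768 kWh
refrigerator: 123 W × 13 h × 7 d = 11,193 Wh = 11.19 kWh
electric oven: 4853 W × 10 h × 7 d = 339,710 Wh = 339.7 kWh
Total energy = 72.8 + 17.33 + 43.16 + 1.768 + 11.19 + 339.7 = 486 kWh
Cost = 486 kWh × €0.142 = €69.01 ≈ €69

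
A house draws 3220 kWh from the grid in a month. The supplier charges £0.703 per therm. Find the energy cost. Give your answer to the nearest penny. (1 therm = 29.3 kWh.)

3220 kWh × (0.03413 therm/kWh) = 109.9 therm
Cost = 109.9 therm × £0.703/therm = £77.26

£77.26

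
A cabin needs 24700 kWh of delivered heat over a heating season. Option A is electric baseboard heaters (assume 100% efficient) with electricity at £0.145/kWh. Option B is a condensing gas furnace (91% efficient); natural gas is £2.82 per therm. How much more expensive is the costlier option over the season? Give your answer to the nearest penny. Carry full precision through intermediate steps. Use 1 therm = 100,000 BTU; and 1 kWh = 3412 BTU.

£969.86

Heat load = 24700 kWh × 3412 = 84,276,400 BTU
Gas: input = 84,276,400 / 0.91 = 92,611,429 BTU = 926.1 therm → 926.1 × £2.82 = £2,611.64
Electric: 84,276,400 BTU / 3412 = 24,700 kWh → × £0.145 = £3,581.50
Difference = |£2,611.64 − £3,581.50| = £969.86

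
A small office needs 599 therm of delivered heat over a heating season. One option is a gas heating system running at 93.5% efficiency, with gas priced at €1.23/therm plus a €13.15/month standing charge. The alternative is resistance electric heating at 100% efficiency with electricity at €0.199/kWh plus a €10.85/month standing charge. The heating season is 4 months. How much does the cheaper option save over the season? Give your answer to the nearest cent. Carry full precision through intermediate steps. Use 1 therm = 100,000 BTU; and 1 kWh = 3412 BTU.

€2696.39

Heat load = 599 therm × 100,000 = 59,900,000 BTU
Gas: input = 59,900,000 / 0.935 = 64,064,171 BTU = 640.6 therm → 640.6 × €1.23 = €787.99; + 4 × €13.15 standing = €840.59
Electric: 59,900,000 BTU / 3412 = 17,560 kWh → × €0.199 = €3,493.58; + 4 × €10.85 standing = €3,536.98
Difference = |€840.59 − €3,536.98| = €2,696.39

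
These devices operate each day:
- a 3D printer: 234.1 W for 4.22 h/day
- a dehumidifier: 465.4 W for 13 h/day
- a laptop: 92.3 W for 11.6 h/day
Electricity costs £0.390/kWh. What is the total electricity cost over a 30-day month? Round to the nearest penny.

3D printer: 234.1 W × 4.22 h × 30 d = 29,637 Wh = 29.64 kWh
dehumidifier: 465.4 W × 13 h × 30 d = 181,506 Wh = 181.5 kWh
laptop: 92.3 W × 11.6 h × 30 d = 32,120 Wh = 32.12 kWh
Total energy = 29.64 + 181.5 + 32.12 = 243.3 kWh
Cost = 243.3 kWh × £0.390 = £94.87

£94.87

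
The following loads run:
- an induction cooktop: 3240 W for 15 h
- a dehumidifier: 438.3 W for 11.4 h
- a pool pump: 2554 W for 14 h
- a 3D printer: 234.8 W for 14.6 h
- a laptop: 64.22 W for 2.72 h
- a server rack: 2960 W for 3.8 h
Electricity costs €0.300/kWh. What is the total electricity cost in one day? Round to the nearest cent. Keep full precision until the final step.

induction cooktop: 3240 W × 15 h = 48,600 Wh = 48.6 kWh
dehumidifier: 438.3 W × 11.4 h = 4,997 Wh = 4.997 kWh
pool pump: 2554 W × 14 h = 35,756 Wh = 35.76 kWh
3D printer: 234.8 W × 14.6 h = 3,428 Wh = 3.428 kWh
laptop: 64.22 W × 2.72 h = 175 Wh = 0.1747 kWh
server rack: 2960 W × 3.8 h = 11,248 Wh = 11.25 kWh
Total energy = 48.6 + 4.997 + 35.76 + 3.428 + 0.1747 + 11.25 = 104.2 kWh
Cost = 104.2 kWh × €0.300 = €31.26

€31.26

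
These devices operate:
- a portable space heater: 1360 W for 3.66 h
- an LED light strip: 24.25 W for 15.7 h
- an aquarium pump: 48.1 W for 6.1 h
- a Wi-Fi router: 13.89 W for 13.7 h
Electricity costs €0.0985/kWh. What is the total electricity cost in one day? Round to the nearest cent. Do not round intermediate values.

€0.58

portable space heater: 1360 W × 3.66 h = 4,978 Wh = 4.978 kWh
LED light strip: 24.25 W × 15.7 h = 381 Wh = 0.3807 kWh
aquarium pump: 48.1 W × 6.1 h = 293 Wh = 0.2934 kWh
Wi-Fi router: 13.89 W × 13.7 h = 190 Wh = 0.1903 kWh
Total energy = 4.978 + 0.3807 + 0.2934 + 0.1903 = 5.842 kWh
Cost = 5.842 kWh × €0.0985 = €0.58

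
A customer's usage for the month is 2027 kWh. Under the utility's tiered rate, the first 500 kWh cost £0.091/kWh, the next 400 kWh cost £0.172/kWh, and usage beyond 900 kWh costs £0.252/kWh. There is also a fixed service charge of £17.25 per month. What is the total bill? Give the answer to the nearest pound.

First 500 kWh × £0.091 = £45.50
Next 400 kWh × £0.172 = £68.80
Remaining 1127 kWh × £0.252 = £284.00
Energy charge = £398.30; + service £17.25 = £415.55 ≈ £416

£416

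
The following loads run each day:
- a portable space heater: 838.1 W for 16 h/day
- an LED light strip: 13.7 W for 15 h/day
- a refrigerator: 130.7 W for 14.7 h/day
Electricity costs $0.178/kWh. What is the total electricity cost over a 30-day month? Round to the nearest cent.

$82.96

portable space heater: 838.1 W × 16 h × 30 d = 402,288 Wh = 402.3 kWh
LED light strip: 13.7 W × 15 h × 30 d = 6,165 Wh = 6.165 kWh
refrigerator: 130.7 W × 14.7 h × 30 d = 57,639 Wh = 57.64 kWh
Total energy = 402.3 + 6.165 + 57.64 = 466.1 kWh
Cost = 466.1 kWh × $0.178 = $82.96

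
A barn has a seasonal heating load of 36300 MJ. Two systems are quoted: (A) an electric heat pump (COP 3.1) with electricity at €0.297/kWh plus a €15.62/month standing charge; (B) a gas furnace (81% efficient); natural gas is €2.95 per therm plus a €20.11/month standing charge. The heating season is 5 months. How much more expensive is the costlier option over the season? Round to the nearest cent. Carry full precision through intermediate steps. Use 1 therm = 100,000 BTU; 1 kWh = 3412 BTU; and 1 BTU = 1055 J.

€309.43

Heat load = 36300 MJ = 36,300,000,000 J / 1055 = 34,407,583 BTU
Gas: input = 34,407,583 / 0.81 = 42,478,497 BTU = 424.8 therm → 424.8 × €2.95 = €1,253.12; + 5 × €20.11 standing = €1,353.67
Heat pump: 34,407,583 BTU / 3412 = 10,080 kWh heat; / 3.1 = 3,253 kWh in → × €0.297 = €966.14; + 5 × €15.62 standing = €1,044.24
Difference = |€1,353.67 − €1,044.24| = €309.43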